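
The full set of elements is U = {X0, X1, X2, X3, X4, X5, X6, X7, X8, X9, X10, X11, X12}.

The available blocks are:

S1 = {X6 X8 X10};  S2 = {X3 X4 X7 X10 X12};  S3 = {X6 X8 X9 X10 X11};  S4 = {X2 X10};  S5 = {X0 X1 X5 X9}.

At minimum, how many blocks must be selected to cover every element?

4

S2, S3, S4, and S5 cover everything between them: the union {X0, X1, X2, X3, X4, X5, X6, X7, X8, X9, X10, X11, X12} is all of U.
Only S4 contains X2, so S4 is forced; the remaining 11 elements need at least 3 more blocks (each remaining block adds at most 4) — so at least 4 blocks are needed, and 4 is optimal.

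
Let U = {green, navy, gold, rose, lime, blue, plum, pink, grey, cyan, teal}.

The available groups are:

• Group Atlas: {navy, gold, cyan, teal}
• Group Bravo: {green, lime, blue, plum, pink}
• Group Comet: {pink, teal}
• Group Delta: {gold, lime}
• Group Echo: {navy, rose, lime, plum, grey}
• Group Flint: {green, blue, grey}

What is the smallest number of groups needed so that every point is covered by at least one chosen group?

3

Atlas and Bravo and Echo together: Atlas ∪ Bravo ∪ Echo = {green, navy, gold, rose, lime, blue, plum, pink, grey, cyan, teal} — every point is covered.
Each group has at most 5 points, and 2·5 = 10 < 11 — so at least 3 groups are needed, and 3 is optimal.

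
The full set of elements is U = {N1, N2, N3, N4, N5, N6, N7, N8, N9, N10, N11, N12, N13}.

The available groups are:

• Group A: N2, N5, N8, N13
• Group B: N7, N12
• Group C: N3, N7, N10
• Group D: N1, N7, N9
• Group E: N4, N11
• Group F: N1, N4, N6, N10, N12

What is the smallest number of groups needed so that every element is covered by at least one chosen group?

5

A and C and D and E and F together: A ∪ C ∪ D ∪ E ∪ F = {N1, N2, N3, N4, N5, N6, N7, N8, N9, N10, N11, N12, N13} — every element is covered.
No 4 of the 6 groups cover everything (all 15 combinations miss at least one element), so 5 is optimal.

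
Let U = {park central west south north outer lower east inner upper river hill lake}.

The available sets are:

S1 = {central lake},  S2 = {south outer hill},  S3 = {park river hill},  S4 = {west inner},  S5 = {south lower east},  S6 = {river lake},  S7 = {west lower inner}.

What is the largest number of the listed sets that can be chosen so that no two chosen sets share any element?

4

S1, S3, S4, S5 are pairwise disjoint (S1={central,lake}; S3={park,river,hill}; S4={west,inner}; S5={south,lower,east}).
Every remaining set overlaps one of these, and no 5 of the listed sets are pairwise disjoint, so 4 is the maximum.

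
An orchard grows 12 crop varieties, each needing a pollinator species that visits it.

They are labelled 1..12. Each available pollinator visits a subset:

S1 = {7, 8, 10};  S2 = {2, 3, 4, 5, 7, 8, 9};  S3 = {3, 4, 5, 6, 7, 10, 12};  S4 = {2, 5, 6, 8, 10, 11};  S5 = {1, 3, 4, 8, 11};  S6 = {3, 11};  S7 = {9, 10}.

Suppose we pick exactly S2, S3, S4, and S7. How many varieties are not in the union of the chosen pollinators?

Union of S2, S3, S4, S7 = {2, 3, 4, 5, 6, 7, 8, 9, 10, 11, 12}.
Not covered: 1 — 1 variety.

1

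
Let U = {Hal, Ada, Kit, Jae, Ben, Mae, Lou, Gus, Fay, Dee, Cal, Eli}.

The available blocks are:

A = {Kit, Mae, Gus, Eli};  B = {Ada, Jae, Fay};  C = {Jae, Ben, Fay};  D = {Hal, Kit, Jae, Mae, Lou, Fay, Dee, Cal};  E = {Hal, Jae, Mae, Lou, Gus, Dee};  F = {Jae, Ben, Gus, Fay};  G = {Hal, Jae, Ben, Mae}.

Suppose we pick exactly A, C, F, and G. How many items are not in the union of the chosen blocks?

Union of A, C, F, G = {Hal, Kit, Jae, Ben, Mae, Gus, Fay, Eli}.
Not covered: Ada, Lou, Dee, Cal — 4 items.

4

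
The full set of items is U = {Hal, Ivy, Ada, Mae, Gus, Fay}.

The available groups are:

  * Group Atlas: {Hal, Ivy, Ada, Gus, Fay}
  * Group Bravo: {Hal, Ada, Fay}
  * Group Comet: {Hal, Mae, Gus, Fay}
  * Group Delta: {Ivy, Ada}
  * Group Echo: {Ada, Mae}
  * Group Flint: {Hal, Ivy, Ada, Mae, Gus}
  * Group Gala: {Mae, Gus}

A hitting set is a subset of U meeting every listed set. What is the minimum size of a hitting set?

2

Take H = {Ada, Gus}. Each listed group contains at least one of these, so H is a hitting set of size 2.
The groups Comet, Delta are pairwise disjoint, so any hitting set needs a separate item for each — at least 2. Hence 2 is optimal.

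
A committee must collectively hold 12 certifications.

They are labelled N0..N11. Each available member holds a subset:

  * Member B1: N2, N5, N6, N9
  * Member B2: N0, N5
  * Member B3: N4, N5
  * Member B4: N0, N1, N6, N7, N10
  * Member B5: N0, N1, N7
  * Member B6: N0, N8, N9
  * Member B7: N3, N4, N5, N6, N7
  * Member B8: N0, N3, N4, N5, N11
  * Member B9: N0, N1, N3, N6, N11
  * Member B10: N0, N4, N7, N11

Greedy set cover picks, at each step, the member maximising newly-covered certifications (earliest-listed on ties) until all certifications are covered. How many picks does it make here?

Greedy: pick B4 (covers 5 new) → pick B8 (covers 4 new) → pick B1 (covers 2 new) → pick B6 (covers 1 new). Total picks: 4.

4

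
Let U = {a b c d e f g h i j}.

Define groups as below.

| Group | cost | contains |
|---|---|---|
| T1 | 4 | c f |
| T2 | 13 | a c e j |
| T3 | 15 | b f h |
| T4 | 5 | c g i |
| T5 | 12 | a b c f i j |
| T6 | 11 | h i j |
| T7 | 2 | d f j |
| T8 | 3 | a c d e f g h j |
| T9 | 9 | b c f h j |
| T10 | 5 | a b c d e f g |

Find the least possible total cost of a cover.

T4, T8, T10 together cover every item (T4 ∪ T8 ∪ T10 = {a, b, c, d, e, f, g, h, i, j}); total cost 5 + 3 + 5 = 13.
No covering selection has total cost below 13.

13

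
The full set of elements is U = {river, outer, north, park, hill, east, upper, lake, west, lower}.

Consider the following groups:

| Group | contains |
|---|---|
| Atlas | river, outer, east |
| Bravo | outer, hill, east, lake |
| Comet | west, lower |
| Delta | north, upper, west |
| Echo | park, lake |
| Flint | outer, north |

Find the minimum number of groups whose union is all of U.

5

Atlas, Bravo, Comet, Delta, and Echo cover everything between them: the union {river, outer, north, park, hill, east, upper, lake, west, lower} is all of U.
No 4 of the 6 groups cover everything (all 15 combinations miss at least one element), so 5 is optimal.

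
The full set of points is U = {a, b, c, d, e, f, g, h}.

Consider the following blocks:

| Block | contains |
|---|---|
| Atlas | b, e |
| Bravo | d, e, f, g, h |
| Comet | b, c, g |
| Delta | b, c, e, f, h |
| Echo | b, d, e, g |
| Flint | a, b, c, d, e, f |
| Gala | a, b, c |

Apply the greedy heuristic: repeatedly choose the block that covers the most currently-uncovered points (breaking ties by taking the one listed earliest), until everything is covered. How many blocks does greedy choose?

2

Greedy: pick Flint (covers 6 new) → pick Bravo (covers 2 new). Total picks: 2.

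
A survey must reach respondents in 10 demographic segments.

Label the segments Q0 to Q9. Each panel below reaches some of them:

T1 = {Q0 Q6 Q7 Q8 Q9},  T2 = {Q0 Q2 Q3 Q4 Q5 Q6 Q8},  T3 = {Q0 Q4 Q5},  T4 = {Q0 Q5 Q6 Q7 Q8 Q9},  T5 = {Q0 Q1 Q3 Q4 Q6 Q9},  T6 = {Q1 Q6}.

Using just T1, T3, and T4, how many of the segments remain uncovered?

Union of T1, T3, T4 = {Q0, Q4, Q5, Q6, Q7, Q8, Q9}.
Not covered: Q1, Q2, Q3 — 3 segments.

3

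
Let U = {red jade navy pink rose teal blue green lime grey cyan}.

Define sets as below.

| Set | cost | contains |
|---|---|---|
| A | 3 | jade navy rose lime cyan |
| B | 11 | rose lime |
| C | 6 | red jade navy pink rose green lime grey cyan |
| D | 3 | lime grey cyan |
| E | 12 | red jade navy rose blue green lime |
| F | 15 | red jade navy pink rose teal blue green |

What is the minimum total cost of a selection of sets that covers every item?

D, F together cover every item (D ∪ F = {red, jade, navy, pink, rose, teal, blue, green, lime, grey, cyan}); total cost 3 + 15 = 18.
The greedy pick A, C, F costs 24; no covering selection beats 18.

18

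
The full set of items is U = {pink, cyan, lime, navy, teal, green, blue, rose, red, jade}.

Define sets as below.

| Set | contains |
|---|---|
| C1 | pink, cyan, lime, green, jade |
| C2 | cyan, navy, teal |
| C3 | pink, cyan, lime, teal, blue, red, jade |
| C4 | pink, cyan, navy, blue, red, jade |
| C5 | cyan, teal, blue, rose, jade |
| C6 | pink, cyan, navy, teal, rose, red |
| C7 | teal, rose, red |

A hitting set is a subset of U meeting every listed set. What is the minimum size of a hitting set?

2

H = {teal, jade} meets every set (each contains at least one member of H), and |H| = 2.
The sets C1, C7 are pairwise disjoint, so any hitting set needs a separate item for each — at least 2. Hence 2 is optimal.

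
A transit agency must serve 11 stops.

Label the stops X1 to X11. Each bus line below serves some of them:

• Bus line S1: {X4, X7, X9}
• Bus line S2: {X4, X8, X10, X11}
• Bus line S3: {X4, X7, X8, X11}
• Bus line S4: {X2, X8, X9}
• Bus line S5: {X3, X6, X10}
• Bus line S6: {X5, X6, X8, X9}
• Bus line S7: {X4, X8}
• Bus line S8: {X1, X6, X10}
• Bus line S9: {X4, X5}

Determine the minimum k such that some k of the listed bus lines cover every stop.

Take {S3, S4, S5, S8, S9}. Their union is {X1, X2, X3, X4, X5, X6, X7, X8, X9, X10, X11}, which is all 11 stops.
No 4 of the 9 bus lines cover everything (all 126 combinations miss at least one stop), so 5 is optimal.

5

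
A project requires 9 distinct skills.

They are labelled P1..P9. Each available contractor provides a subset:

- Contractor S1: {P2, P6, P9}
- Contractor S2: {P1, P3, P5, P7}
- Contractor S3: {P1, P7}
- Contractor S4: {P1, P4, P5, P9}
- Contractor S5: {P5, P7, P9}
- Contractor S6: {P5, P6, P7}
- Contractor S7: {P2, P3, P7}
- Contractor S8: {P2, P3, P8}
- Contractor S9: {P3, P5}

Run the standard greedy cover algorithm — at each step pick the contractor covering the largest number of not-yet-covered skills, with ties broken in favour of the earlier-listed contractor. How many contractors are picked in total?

4

Greedy: pick S2 (covers 4 new) → pick S1 (covers 3 new) → pick S4 (covers 1 new) → pick S8 (covers 1 new). Total picks: 4.
(The true minimum cover uses only 3 contractors, so greedy is not optimal here.)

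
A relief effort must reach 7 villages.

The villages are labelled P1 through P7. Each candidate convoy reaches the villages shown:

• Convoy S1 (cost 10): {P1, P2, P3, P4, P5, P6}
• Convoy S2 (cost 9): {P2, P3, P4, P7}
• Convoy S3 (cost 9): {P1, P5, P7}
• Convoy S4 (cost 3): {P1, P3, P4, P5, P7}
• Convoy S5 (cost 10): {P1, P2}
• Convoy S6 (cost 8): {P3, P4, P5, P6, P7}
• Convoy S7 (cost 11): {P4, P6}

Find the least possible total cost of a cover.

13

S1, S4 together cover every village (S1 ∪ S4 = {P1, P2, P3, P4, P5, P6, P7}); total cost 10 + 3 = 13.
No covering selection has total cost below 13.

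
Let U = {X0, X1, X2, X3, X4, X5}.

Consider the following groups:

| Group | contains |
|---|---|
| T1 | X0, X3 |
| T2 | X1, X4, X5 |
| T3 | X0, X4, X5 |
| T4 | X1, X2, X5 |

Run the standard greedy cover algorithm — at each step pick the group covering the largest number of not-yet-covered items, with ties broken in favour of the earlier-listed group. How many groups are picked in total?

Greedy: pick T2 (covers 3 new) → pick T1 (covers 2 new) → pick T4 (covers 1 new). Total picks: 3.

3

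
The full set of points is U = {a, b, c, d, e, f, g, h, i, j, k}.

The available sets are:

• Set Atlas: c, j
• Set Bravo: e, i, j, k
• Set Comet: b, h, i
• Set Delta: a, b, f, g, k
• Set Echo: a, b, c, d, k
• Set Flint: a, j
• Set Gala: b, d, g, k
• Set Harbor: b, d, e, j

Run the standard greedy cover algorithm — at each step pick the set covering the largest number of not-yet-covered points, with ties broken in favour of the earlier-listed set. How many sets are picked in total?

4

Greedy: pick Delta (covers 5 new) → pick Bravo (covers 3 new) → pick Echo (covers 2 new) → pick Comet (covers 1 new). Total picks: 4.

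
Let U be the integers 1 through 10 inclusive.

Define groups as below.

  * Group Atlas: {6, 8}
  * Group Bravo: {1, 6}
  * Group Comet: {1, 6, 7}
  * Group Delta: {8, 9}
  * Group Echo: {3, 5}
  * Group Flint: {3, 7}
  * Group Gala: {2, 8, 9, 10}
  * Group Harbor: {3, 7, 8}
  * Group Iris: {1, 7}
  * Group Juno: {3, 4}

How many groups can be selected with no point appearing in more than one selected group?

3

Bravo, Gala, Juno are pairwise disjoint (Bravo={1,6}; Gala={2,8,9,10}; Juno={3,4}).
Every remaining group overlaps one of these, and no 4 of the listed groups are pairwise disjoint, so 3 is the maximum.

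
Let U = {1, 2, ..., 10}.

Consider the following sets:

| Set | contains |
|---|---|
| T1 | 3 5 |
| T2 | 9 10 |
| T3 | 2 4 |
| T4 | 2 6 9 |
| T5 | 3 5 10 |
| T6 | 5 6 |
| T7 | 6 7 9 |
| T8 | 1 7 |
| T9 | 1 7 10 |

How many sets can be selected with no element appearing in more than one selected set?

4

T1, T2, T3, T8 are pairwise disjoint (T1={3,5}; T2={9,10}; T3={2,4}; T8={1,7}).
Every remaining set overlaps one of these, and no 5 of the listed sets are pairwise disjoint, so 4 is the maximum.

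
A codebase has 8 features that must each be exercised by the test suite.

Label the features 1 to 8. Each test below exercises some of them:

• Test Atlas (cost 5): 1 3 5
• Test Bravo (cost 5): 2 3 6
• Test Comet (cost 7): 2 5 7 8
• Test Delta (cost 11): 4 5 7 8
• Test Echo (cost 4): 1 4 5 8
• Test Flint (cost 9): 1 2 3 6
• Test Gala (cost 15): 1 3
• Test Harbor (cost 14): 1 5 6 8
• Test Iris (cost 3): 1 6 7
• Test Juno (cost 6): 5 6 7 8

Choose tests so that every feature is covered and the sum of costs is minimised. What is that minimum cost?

Bravo, Echo, Iris together cover every feature (Bravo ∪ Echo ∪ Iris = {1, 2, 3, 4, 5, 6, 7, 8}); total cost 5 + 4 + 3 = 12.
No covering selection has total cost below 12.

12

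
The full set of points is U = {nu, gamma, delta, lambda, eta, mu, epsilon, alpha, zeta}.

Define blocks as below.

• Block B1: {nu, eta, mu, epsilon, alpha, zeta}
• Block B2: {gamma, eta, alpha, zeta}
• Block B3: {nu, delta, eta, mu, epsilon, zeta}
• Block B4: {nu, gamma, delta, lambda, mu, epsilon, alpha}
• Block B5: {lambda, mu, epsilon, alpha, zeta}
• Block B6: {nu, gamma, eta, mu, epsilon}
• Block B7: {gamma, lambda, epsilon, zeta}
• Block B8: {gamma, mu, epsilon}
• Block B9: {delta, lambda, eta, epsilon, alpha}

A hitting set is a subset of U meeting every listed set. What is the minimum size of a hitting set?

2

Take H = {epsilon, zeta}. Each listed block contains at least one of these, so H is a hitting set of size 2.
No single point lies in every block, so at least 2 are needed and 2 is optimal.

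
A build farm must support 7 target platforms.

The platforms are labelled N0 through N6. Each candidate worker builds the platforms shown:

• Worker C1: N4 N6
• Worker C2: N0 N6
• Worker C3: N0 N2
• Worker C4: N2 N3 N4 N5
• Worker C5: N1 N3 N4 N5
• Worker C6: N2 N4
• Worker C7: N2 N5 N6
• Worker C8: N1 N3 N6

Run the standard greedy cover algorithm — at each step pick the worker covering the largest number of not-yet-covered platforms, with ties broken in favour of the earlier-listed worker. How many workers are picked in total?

3

Greedy: pick C4 (covers 4 new) → pick C2 (covers 2 new) → pick C5 (covers 1 new). Total picks: 3.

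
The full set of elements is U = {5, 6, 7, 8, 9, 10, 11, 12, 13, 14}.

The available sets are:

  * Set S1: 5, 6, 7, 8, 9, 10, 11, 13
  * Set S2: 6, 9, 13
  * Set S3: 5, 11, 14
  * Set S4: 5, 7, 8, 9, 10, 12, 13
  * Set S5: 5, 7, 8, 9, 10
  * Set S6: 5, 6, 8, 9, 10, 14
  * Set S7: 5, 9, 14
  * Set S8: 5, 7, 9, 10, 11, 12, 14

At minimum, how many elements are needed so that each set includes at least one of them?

2

Take H = {9, 14}. Each listed set contains at least one of these, so H is a hitting set of size 2.
The sets S2, S3 are pairwise disjoint, so any hitting set needs a separate element for each — at least 2. Hence 2 is optimal.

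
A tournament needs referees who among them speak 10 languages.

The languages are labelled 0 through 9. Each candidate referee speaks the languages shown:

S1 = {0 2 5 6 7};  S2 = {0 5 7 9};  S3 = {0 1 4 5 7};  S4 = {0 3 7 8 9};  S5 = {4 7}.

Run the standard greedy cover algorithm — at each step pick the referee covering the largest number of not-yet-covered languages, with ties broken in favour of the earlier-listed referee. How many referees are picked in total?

Greedy: pick S1 (covers 5 new) → pick S4 (covers 3 new) → pick S3 (covers 2 new). Total picks: 3.

3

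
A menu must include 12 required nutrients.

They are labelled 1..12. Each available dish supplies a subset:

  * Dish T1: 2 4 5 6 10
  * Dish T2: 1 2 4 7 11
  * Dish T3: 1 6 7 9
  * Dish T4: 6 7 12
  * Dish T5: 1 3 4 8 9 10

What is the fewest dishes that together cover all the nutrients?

T1 and T2 and T4 and T5 together: T1 ∪ T2 ∪ T4 ∪ T5 = {1, 2, 3, 4, 5, 6, 7, 8, 9, 10, 11, 12} — every nutrient is covered.
No 3 of the 5 dishes cover everything (all 10 combinations miss at least one nutrient), so 4 is optimal.

4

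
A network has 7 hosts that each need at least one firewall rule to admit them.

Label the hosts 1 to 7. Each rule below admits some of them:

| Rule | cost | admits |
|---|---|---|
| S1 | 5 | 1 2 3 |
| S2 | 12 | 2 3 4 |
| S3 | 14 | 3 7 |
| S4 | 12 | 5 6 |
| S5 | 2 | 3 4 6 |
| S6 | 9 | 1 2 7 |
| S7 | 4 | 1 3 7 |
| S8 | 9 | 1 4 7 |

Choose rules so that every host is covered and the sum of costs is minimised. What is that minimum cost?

23

S4, S5, S6 together cover every host (S4 ∪ S5 ∪ S6 = {1, 2, 3, 4, 5, 6, 7}); total cost 12 + 2 + 9 = 23.
No covering selection has total cost below 23.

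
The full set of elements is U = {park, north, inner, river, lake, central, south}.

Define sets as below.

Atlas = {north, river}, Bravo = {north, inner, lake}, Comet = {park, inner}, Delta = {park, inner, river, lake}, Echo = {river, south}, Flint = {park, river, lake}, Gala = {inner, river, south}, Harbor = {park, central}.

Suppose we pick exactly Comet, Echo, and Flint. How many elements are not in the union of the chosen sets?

2

Union of Comet, Echo, Flint = {park, inner, river, lake, south}.
Not covered: north, central — 2 elements.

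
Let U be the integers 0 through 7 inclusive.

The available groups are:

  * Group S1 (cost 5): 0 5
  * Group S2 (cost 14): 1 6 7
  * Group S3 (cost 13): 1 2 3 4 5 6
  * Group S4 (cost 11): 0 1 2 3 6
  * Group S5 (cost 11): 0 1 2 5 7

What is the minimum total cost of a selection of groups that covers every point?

S3, S5 together cover every point (S3 ∪ S5 = {0, 1, 2, 3, 4, 5, 6, 7}); total cost 13 + 11 = 24.
The greedy pick S3, S1, S5 costs 29; no covering selection beats 24.

24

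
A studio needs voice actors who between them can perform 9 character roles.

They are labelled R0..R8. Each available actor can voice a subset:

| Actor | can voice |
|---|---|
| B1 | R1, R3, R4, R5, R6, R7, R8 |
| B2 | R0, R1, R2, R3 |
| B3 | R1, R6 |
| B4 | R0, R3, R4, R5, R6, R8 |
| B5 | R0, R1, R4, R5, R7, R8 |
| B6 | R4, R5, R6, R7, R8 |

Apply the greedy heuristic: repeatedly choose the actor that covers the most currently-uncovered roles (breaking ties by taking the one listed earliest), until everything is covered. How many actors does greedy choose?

Greedy: pick B1 (covers 7 new) → pick B2 (covers 2 new). Total picks: 2.

2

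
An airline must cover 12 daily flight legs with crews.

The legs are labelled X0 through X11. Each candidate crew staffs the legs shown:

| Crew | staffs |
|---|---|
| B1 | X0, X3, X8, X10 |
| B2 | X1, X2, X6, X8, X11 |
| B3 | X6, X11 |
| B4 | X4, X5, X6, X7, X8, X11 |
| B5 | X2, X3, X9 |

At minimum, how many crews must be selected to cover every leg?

4

Take {B1, B2, B4, B5}. Their union is {X0, X1, X2, X3, X4, X5, X6, X7, X8, X9, X10, X11}, which is all 12 legs.
Only B2 contains X1, so B2 is forced; the remaining 7 legs need at least 3 more crews (each remaining crew adds at most 3) — so at least 4 crews are needed, and 4 is optimal.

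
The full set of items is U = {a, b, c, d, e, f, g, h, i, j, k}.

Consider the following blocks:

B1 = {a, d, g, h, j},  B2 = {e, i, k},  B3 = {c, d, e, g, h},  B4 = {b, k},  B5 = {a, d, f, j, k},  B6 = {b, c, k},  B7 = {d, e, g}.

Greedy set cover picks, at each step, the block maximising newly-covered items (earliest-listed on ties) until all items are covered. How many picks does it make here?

Greedy: pick B1 (covers 5 new) → pick B2 (covers 3 new) → pick B6 (covers 2 new) → pick B5 (covers 1 new). Total picks: 4.

4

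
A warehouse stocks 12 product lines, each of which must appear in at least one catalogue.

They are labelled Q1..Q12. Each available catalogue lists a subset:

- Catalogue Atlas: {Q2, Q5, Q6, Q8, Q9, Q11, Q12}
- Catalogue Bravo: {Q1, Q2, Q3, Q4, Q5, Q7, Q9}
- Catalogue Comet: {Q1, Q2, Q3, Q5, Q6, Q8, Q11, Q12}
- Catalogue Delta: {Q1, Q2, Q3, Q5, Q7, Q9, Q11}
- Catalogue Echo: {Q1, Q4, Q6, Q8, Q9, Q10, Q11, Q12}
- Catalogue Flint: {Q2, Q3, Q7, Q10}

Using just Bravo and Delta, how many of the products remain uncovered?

4

Union of Bravo, Delta = {Q1, Q2, Q3, Q4, Q5, Q7, Q9, Q11}.
Not covered: Q6, Q8, Q10, Q12 — 4 products.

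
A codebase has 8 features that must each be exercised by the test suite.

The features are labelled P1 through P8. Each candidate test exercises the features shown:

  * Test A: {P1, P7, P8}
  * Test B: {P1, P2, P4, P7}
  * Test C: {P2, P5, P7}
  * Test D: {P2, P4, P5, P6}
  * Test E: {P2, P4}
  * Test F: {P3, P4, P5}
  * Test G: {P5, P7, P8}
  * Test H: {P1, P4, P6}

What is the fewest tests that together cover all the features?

3

Take {A, D, F}. Their union is {P1, P2, P3, P4, P5, P6, P7, P8}, which is all 8 features.
Only F contains P3, so F is forced; the remaining 5 features need at least 2 more tests (each remaining test adds at most 3) — so at least 3 tests are needed, and 3 is optimal.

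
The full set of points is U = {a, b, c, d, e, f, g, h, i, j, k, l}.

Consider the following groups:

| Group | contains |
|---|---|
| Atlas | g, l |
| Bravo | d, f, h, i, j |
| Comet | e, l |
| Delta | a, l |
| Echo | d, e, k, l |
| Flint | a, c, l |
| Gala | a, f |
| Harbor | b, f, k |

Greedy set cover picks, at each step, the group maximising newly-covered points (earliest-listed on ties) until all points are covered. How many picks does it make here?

5

Greedy: pick Bravo (covers 5 new) → pick Echo (covers 3 new) → pick Flint (covers 2 new) → pick Atlas (covers 1 new) → pick Harbor (covers 1 new). Total picks: 5.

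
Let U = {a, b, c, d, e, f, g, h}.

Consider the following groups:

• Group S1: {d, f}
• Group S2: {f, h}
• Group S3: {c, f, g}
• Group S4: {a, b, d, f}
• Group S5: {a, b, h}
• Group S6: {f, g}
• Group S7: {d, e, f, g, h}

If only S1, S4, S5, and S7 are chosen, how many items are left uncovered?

Union of S1, S4, S5, S7 = {a, b, d, e, f, g, h}.
Not covered: c — 1 item.

1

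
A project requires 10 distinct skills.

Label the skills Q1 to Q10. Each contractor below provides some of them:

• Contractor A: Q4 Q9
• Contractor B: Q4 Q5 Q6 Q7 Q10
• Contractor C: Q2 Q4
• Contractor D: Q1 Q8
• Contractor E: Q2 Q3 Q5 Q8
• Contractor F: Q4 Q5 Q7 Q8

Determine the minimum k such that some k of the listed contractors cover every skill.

4

A and B and D and E together: A ∪ B ∪ D ∪ E = {Q1, Q2, Q3, Q4, Q5, Q6, Q7, Q8, Q9, Q10} — every skill is covered.
No 3 of the 6 contractors cover everything (all 20 combinations miss at least one skill), so 4 is optimal.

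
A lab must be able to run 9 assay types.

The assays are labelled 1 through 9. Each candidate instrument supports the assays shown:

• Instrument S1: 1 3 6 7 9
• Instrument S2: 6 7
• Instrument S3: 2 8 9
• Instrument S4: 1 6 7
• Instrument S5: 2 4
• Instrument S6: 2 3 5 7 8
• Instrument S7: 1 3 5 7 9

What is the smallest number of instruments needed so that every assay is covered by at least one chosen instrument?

Take {S1, S5, S6}. Their union is {1, 2, 3, 4, 5, 6, 7, 8, 9}, which is all 9 assays.
Only S5 contains 4, so S5 is forced; the remaining 7 assays need at least 2 more instruments (each remaining instrument adds at most 5) — so at least 3 instruments are needed, and 3 is optimal.

3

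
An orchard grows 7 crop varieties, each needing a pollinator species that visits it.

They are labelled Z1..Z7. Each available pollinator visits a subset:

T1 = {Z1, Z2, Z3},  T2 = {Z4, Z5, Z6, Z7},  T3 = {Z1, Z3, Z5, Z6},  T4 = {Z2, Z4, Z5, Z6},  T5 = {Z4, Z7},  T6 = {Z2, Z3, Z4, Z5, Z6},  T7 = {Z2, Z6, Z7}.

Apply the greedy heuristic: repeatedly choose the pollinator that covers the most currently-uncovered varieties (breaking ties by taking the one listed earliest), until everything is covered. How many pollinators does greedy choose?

3

Greedy: pick T6 (covers 5 new) → pick T1 (covers 1 new) → pick T2 (covers 1 new). Total picks: 3.
(The true minimum cover uses only 2 pollinators, so greedy is not optimal here.)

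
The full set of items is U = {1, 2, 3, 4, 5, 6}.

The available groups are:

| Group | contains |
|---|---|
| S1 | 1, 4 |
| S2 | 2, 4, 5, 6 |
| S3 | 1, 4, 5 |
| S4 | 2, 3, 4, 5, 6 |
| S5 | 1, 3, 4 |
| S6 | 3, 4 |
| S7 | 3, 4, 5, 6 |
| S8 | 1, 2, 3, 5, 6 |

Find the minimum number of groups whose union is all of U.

2

S3 and S4 cover everything between them: the union {1, 2, 3, 4, 5, 6} is all of U.
No single group has all 6 items (the largest, S4, has 5), so 2 is optimal.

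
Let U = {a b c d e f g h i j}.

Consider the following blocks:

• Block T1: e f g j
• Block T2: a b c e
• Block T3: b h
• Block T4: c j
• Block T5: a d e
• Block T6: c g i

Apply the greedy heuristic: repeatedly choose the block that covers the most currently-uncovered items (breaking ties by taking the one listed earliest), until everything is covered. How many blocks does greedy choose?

Greedy: pick T1 (covers 4 new) → pick T2 (covers 3 new) → pick T3 (covers 1 new) → pick T5 (covers 1 new) → pick T6 (covers 1 new). Total picks: 5.
(The true minimum cover uses only 4 blocks, so greedy is not optimal here.)

5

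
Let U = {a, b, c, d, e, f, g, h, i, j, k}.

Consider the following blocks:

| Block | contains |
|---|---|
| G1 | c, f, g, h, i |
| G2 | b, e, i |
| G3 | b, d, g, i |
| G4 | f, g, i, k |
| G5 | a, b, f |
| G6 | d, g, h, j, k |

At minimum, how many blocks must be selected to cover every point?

G1, G2, G5, and G6 cover everything between them: the union {a, b, c, d, e, f, g, h, i, j, k} is all of U.
No 3 of the 6 blocks cover everything (all 20 combinations miss at least one point), so 4 is optimal.

4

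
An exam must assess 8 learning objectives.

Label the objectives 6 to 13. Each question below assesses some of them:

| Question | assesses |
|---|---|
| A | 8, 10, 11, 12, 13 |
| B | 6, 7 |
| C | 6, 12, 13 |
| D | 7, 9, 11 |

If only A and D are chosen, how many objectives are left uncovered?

1

Union of A, D = {7, 8, 9, 10, 11, 12, 13}.
Not covered: 6 — 1 objective.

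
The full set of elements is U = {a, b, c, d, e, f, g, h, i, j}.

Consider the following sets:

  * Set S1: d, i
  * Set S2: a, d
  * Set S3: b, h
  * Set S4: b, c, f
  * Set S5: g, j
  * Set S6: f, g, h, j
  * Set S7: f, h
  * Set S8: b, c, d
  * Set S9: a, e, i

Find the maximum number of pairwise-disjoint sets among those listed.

4

S5, S7, S8, S9 are pairwise disjoint (S5={g,j}; S7={f,h}; S8={b,c,d}; S9={a,e,i}).
Every remaining set overlaps one of these, and no 5 of the listed sets are pairwise disjoint, so 4 is the maximum.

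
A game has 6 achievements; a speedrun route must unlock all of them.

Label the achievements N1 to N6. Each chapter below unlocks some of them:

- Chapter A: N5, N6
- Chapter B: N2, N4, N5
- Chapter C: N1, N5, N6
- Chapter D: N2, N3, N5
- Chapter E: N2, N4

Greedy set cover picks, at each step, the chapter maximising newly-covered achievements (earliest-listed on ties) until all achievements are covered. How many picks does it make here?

3

Greedy: pick B (covers 3 new) → pick C (covers 2 new) → pick D (covers 1 new). Total picks: 3.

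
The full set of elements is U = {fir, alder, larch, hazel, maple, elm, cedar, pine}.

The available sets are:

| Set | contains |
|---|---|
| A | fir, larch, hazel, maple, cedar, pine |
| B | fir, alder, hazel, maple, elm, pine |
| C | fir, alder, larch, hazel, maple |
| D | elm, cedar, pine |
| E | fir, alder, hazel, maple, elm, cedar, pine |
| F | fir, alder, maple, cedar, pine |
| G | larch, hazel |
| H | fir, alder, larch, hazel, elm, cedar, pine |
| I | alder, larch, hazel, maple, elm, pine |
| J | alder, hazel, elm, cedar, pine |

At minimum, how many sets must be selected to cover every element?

C and J together: C ∪ J = {fir, alder, larch, hazel, maple, elm, cedar, pine} — every element is covered.
No single set has all 8 elements (the largest, E, has 7), so 2 is optimal.

2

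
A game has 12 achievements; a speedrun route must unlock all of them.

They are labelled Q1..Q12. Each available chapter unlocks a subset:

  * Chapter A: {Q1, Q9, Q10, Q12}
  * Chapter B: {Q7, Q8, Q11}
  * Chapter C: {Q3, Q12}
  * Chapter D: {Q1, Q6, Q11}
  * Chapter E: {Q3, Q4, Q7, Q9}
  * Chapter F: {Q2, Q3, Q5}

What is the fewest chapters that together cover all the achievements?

5

A and B and D and E and F together: A ∪ B ∪ D ∪ E ∪ F = {Q1, Q2, Q3, Q4, Q5, Q6, Q7, Q8, Q9, Q10, Q11, Q12} — every achievement is covered.
No 4 of the 6 chapters cover everything (all 15 combinations miss at least one achievement), so 5 is optimal.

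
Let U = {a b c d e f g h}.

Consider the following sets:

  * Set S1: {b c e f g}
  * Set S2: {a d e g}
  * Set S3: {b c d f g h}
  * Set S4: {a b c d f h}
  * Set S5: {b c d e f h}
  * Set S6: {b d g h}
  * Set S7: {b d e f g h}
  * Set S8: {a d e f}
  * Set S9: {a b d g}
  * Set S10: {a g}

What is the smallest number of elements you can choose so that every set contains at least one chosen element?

2

Take T = {a, b}. Each listed set contains at least one of these, so T is a hitting set of size 2.
The sets S5, S10 are pairwise disjoint, so any hitting set needs a separate element for each — at least 2. Hence 2 is optimal.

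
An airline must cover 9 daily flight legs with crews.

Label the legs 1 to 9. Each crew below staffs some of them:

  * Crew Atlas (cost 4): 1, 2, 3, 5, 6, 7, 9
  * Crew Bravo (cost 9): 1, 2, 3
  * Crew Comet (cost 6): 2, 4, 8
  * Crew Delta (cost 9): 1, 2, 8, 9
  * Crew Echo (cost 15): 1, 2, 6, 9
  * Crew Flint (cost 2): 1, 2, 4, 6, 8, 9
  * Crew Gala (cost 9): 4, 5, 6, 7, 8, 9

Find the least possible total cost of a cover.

Atlas, Flint together cover every leg (Atlas ∪ Flint = {1, 2, 3, 4, 5, 6, 7, 8, 9}); total cost 4 + 2 = 6.
No covering selection has total cost below 6.

6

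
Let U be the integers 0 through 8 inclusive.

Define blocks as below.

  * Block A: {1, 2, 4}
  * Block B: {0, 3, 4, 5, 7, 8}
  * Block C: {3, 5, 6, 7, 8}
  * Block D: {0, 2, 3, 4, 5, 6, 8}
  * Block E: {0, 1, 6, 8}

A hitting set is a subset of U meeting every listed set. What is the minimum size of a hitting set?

Take H = {2, 8}. Each listed block contains at least one of these, so H is a hitting set of size 2.
The blocks A, C are pairwise disjoint, so any hitting set needs a separate item for each — at least 2. Hence 2 is optimal.

2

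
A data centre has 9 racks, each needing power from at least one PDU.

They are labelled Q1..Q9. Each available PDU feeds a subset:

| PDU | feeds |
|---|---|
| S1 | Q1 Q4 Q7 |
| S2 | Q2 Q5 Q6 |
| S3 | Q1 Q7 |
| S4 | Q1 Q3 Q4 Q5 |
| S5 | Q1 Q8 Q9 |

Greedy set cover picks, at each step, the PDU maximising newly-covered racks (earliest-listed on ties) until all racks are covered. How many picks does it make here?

4

Greedy: pick S4 (covers 4 new) → pick S2 (covers 2 new) → pick S5 (covers 2 new) → pick S1 (covers 1 new). Total picks: 4.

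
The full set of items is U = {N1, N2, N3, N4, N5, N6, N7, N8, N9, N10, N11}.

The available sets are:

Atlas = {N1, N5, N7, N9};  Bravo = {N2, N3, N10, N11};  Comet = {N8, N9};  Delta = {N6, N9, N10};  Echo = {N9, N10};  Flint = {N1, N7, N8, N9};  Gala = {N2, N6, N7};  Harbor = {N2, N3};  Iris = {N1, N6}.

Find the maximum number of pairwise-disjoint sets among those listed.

3

Bravo, Comet, Iris are pairwise disjoint (Bravo={N2,N3,N10,N11}; Comet={N8,N9}; Iris={N1,N6}).
Every remaining set overlaps one of these, and no 4 of the listed sets are pairwise disjoint, so 3 is the maximum.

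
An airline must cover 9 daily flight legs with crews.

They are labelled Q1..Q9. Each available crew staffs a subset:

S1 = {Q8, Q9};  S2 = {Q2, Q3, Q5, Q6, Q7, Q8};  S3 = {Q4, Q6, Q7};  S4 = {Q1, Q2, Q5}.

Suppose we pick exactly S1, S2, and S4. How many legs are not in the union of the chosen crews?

1

Union of S1, S2, S4 = {Q1, Q2, Q3, Q5, Q6, Q7, Q8, Q9}.
Not covered: Q4 — 1 leg.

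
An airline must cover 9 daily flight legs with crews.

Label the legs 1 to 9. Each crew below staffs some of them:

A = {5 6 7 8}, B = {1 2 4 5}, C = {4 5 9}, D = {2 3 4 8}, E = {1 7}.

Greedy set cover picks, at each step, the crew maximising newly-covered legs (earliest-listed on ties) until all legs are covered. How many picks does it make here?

Greedy: pick A (covers 4 new) → pick B (covers 3 new) → pick C (covers 1 new) → pick D (covers 1 new). Total picks: 4.

4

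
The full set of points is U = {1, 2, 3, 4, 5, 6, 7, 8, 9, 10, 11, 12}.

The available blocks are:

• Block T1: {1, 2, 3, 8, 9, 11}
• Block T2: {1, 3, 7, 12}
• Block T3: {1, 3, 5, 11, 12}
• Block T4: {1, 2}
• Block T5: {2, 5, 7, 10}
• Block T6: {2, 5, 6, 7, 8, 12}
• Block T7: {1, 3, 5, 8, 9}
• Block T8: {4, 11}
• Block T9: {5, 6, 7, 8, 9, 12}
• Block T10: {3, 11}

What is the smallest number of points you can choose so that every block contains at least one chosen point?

3

Take H = {1, 7, 11}. Each listed block contains at least one of these, so H is a hitting set of size 3.
The blocks T4, T9, T10 are pairwise disjoint, so any hitting set needs a separate point for each — at least 3. Hence 3 is optimal.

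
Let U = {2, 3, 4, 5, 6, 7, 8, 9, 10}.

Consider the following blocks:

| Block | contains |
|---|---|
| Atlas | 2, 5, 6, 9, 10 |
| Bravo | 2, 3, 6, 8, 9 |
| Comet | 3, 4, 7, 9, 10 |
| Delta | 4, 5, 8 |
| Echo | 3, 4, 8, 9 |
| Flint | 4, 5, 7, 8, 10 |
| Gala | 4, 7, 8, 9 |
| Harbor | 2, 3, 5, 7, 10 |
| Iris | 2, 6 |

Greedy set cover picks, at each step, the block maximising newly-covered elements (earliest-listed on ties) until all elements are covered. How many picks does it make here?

3

Greedy: pick Atlas (covers 5 new) → pick Comet (covers 3 new) → pick Bravo (covers 1 new). Total picks: 3.
(The true minimum cover uses only 2 blocks, so greedy is not optimal here.)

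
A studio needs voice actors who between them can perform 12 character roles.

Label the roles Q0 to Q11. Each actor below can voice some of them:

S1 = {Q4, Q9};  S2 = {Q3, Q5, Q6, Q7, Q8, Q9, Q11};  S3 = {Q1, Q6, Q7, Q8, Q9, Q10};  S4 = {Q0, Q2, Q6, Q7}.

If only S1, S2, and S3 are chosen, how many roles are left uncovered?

Union of S1, S2, S3 = {Q1, Q3, Q4, Q5, Q6, Q7, Q8, Q9, Q10, Q11}.
Not covered: Q0, Q2 — 2 roles.

2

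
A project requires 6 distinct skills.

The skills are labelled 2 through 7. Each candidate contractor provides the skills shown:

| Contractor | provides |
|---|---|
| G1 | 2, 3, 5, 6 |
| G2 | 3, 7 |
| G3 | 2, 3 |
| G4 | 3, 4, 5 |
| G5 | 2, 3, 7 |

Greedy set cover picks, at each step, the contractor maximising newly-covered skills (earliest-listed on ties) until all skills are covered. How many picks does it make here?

Greedy: pick G1 (covers 4 new) → pick G2 (covers 1 new) → pick G4 (covers 1 new). Total picks: 3.

3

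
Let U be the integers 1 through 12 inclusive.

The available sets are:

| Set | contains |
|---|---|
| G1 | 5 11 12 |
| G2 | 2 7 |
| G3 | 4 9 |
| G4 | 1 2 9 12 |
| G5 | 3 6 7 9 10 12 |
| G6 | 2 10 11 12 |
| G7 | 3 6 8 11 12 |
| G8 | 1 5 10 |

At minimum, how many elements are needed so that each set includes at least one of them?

Take H = {4, 5, 7, 12}. Each listed set contains at least one of these, so H is a hitting set of size 4.
The sets G2, G3, G7, G8 are pairwise disjoint, so any hitting set needs a separate element for each — at least 4. Hence 4 is optimal.

4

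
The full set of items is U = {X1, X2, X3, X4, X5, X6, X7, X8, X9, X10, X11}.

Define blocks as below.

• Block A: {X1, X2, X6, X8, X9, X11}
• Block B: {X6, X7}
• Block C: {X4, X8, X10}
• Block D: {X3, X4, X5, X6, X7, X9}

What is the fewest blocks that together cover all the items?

3

A, C, and D cover everything between them: the union {X1, X2, X3, X4, X5, X6, X7, X8, X9, X10, X11} is all of U.
Only A contains X1, so A is forced; the remaining 5 items need at least 2 more blocks (each remaining block adds at most 4) — so at least 3 blocks are needed, and 3 is optimal.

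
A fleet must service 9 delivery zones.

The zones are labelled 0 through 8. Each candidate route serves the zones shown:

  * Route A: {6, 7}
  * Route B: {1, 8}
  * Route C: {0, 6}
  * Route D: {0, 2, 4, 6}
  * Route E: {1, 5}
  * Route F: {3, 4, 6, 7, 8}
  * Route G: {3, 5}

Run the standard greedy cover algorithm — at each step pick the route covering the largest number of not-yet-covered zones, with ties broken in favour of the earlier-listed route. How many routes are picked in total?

Greedy: pick F (covers 5 new) → pick D (covers 2 new) → pick E (covers 2 new). Total picks: 3.

3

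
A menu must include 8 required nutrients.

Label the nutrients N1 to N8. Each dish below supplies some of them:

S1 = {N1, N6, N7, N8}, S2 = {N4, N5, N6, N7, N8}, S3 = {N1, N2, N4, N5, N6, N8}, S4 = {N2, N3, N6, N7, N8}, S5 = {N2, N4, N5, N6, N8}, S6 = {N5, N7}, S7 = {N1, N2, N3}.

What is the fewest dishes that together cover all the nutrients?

S2 and S7 together: S2 ∪ S7 = {N1, N2, N3, N4, N5, N6, N7, N8} — every nutrient is covered.
No single dish has all 8 nutrients (the largest, S3, has 6), so 2 is optimal.

2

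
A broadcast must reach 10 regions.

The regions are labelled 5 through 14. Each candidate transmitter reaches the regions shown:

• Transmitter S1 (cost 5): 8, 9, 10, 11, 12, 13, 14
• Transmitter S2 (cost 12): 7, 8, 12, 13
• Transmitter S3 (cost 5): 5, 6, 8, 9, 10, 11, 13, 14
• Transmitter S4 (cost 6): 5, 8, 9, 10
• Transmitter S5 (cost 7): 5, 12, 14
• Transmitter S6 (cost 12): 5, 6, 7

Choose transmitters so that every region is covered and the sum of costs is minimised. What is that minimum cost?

17

S2, S3 together cover every region (S2 ∪ S3 = {5, 6, 7, 8, 9, 10, 11, 12, 13, 14}); total cost 12 + 5 = 17.
The greedy pick S3, S1, S2 costs 22; no covering selection beats 17.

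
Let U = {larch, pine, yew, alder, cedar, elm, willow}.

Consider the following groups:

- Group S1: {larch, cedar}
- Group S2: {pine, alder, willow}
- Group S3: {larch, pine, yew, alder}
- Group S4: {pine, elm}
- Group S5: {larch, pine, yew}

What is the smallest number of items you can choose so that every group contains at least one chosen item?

2

The 2 items {pine, cedar} hit every group.
The groups S1, S4 are pairwise disjoint, so any hitting set needs a separate item for each — at least 2. Hence 2 is optimal.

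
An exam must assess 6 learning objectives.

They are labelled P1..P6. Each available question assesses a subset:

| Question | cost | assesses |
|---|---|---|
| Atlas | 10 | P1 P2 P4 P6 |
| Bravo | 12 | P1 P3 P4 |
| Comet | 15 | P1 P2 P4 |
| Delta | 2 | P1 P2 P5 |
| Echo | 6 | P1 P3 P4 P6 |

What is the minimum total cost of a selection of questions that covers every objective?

Delta, Echo together cover every objective (Delta ∪ Echo = {P1, P2, P3, P4, P5, P6}); total cost 2 + 6 = 8.
No covering selection has total cost below 8.

8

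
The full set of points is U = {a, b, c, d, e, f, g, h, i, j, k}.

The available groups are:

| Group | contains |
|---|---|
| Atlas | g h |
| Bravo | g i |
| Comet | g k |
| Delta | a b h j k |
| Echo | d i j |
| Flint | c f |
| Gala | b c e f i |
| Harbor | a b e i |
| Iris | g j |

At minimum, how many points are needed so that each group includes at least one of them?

4

Take T = {c, g, i, j}. Each listed group contains at least one of these, so T is a hitting set of size 4.
No choice of 3 points meets every group, so 4 is the minimum.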